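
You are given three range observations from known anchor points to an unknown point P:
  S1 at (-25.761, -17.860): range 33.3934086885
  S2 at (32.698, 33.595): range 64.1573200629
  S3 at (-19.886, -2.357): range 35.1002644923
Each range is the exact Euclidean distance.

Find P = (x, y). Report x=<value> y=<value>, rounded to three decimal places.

eq1: (x + 25.761)² + (y + 17.860)² = 33.3934086885²
eq2: (x − 32.698)² + (y − 33.595)² = 64.1573200629²
eq3: (x + 19.886)² + (y + 2.357)² = 35.1002644923²
eq3−eq2, eq3−eq1 (x²,y² cancel):
  105.168·x + 71.904·y = -1087.358366
  -11.750·x − 31.006·y = 698.509100
det = 105.168·-31.006 − 71.904·-11.750 = -2415.967008
x = (-1087.358366·-31.006 − 71.904·698.509100) / -2415.967008 = 6.834102
y = (105.168·698.509100 − -1087.358366·-11.750) / -2415.967008 = -25.118035

x=6.834 y=-25.118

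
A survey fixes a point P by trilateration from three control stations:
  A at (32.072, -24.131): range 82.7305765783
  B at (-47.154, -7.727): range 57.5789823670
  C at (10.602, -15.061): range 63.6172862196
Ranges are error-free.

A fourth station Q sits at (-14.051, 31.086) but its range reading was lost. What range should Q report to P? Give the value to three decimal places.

11.404

eq1: (x − 32.072)² + (y + 24.131)² = 82.7305765783²
eq2: (x + 47.154)² + (y + 7.727)² = 57.5789823670²
eq3: (x − 10.602)² + (y + 15.061)² = 63.6172862196²
eq1−eq3, eq1−eq2 (x²,y² cancel):
  -42.940·x + 18.140·y = 1525.506975
  -158.452·x + 32.808·y = 4201.296991
det = -42.940·32.808 − 18.140·-158.452 = 1465.543760
x = (1525.506975·32.808 − 18.140·4201.296991) / 1465.543760 = -17.851869
y = (-42.940·4201.296991 − 1525.506975·-158.452) / 1465.543760 = 41.838354
|P − Q| = √((-17.851869 − -14.051)² + (41.838354 − 31.086)²) = 11.404373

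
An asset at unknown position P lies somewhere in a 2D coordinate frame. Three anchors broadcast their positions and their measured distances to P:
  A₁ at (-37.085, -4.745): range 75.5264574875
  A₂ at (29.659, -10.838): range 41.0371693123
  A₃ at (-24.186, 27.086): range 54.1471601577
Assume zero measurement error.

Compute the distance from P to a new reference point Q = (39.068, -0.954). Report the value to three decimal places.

32.482

eq1: (x + 37.085)² + (y + 4.745)² = 75.5264574875²
eq2: (x − 29.659)² + (y + 10.838)² = 41.0371693123²
eq3: (x + 24.186)² + (y − 27.086)² = 54.1471601577²
eq1−eq3, eq1−eq2 (x²,y² cancel):
  25.798·x + 63.662·y = 2693.132569
  133.488·x − 12.186·y = 3619.502790
det = 25.798·-12.186 − 63.662·133.488 = -8812.487484
x = (2693.132569·-12.186 − 63.662·3619.502790) / -8812.487484 = 29.871623
y = (25.798·3619.502790 − 2693.132569·133.488) / -8812.487484 = 30.198618
|P − Q| = √((29.871623 − 39.068)² + (30.198618 − -0.954)²) = 32.481672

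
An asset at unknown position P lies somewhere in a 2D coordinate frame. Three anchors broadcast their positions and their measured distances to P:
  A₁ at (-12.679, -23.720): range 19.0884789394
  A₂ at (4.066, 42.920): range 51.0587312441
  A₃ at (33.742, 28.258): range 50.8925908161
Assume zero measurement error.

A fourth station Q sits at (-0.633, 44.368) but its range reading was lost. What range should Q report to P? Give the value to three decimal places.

52.142

eq1: (x + 12.679)² + (y + 23.720)² = 19.0884789394²
eq2: (x − 4.066)² + (y − 42.920)² = 51.0587312441²
eq3: (x − 33.742)² + (y − 28.258)² = 50.8925908161²
eq1−eq2, eq1−eq3 (x²,y² cancel):
  33.490·x + 133.280·y = -1107.360693
  92.842·x + 103.956·y = -1012.044085
det = 33.490·103.956 − 133.280·92.842 = -8892.495320
x = (-1107.360693·103.956 − 133.280·-1012.044085) / -8892.495320 = -2.223048
y = (33.490·-1012.044085 − -1107.360693·92.842) / -8892.495320 = -7.749931
|P − Q| = √((-2.223048 − -0.633)² + (-7.749931 − 44.368)²) = 52.142180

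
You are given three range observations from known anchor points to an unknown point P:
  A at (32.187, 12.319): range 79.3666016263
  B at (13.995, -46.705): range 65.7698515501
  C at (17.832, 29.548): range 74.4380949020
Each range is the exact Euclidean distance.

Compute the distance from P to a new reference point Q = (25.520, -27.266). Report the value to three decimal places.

eq1: (x − 32.187)² + (y − 12.319)² = 79.3666016263²
eq2: (x − 13.995)² + (y + 46.705)² = 65.7698515501²
eq3: (x − 17.832)² + (y − 29.548)² = 74.4380949020²
eq1−eq3, eq1−eq2 (x²,y² cancel):
  -28.710·x + 34.458·y = 761.331279
  -36.384·x − 118.048·y = 3162.840401
det = -28.710·-118.048 − 34.458·-36.384 = 4642.877952
x = (761.331279·-118.048 − 34.458·3162.840401) / 4642.877952 = -42.830932
y = (-28.710·3162.840401 − 761.331279·-36.384) / 4642.877952 = -13.591757
|P − Q| = √((-42.830932 − 25.520)² + (-13.591757 − -27.266)²) = 69.705343

69.705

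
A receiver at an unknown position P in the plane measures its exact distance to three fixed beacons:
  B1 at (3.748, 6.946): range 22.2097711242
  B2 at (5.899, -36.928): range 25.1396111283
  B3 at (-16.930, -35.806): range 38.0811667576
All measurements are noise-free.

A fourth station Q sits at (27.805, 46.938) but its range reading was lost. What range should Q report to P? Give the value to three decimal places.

eq1: (x − 3.748)² + (y − 6.946)² = 22.2097711242²
eq2: (x − 5.899)² + (y + 36.928)² = 25.1396111283²
eq3: (x + 16.930)² + (y + 35.806)² = 38.0811667576²
eq1−eq2, eq1−eq3 (x²,y² cancel):
  4.302·x − 87.748·y = 1197.454851
  -41.356·x − 85.504·y = 549.498788
det = 4.302·-85.504 − -87.748·-41.356 = -3996.744496
x = (1197.454851·-85.504 − -87.748·549.498788) / -3996.744496 = 13.553471
y = (4.302·549.498788 − 1197.454851·-41.356) / -3996.744496 = -12.982037
|P − Q| = √((13.553471 − 27.805)² + (-12.982037 − 46.938)²) = 61.591533

61.592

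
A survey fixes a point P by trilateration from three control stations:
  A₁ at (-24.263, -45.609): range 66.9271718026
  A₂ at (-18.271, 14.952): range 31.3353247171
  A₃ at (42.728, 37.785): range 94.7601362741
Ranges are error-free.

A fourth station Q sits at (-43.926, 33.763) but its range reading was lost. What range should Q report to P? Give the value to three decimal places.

eq1: (x + 24.263)² + (y + 45.609)² = 66.9271718026²
eq2: (x + 18.271)² + (y − 14.952)² = 31.3353247171²
eq3: (x − 42.728)² + (y − 37.785)² = 94.7601362741²
eq3−eq1, eq3−eq2 (x²,y² cancel):
  -133.982·x − 166.788·y = 3915.722942
  -121.998·x − 45.666·y = 5301.584388
det = -133.982·-45.666 − -166.788·-121.998 = -14229.380412
x = (3915.722942·-45.666 − -166.788·5301.584388) / -14229.380412 = -49.575261
y = (-133.982·5301.584388 − 3915.722942·-121.998) / -14229.380412 = 16.346918
|P − Q| = √((-49.575261 − -43.926)² + (16.346918 − 33.763)²) = 18.309398

18.309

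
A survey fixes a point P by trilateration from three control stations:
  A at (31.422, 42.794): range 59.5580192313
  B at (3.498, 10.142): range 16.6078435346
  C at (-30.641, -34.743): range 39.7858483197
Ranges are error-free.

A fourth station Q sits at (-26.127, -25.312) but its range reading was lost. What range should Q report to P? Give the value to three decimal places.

29.611

eq1: (x − 31.422)² + (y − 42.794)² = 59.5580192313²
eq2: (x − 3.498)² + (y − 10.142)² = 16.6078435346²
eq3: (x + 30.641)² + (y + 34.743)² = 39.7858483197²
eq1−eq2, eq1−eq3 (x²,y² cancel):
  -55.848·x − 65.304·y = 567.764836
  -124.126·x − 155.074·y = 1291.522338
det = -55.848·-155.074 − -65.304·-124.126 = 554.648448
x = (567.764836·-155.074 − -65.304·1291.522338) / 554.648448 = -6.678085
y = (-55.848·1291.522338 − 567.764836·-124.126) / 554.648448 = -2.983082
|P − Q| = √((-6.678085 − -26.127)² + (-2.983082 − -25.312)²) = 29.611500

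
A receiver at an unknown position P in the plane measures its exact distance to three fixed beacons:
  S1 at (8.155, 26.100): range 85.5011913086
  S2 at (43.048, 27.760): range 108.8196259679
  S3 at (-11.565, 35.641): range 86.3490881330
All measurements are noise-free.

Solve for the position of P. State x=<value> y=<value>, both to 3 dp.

x=-35.801 y=-47.237

eq1: (x − 8.155)² + (y − 26.100)² = 85.5011913086²
eq2: (x − 43.048)² + (y − 27.760)² = 108.8196259679²
eq3: (x + 11.565)² + (y − 35.641)² = 86.3490881330²
eq1−eq2, eq1−eq3 (x²,y² cancel):
  69.786·x + 3.320·y = -2655.223402
  -39.440·x + 19.082·y = 510.604775
det = 69.786·19.082 − 3.320·-39.440 = 1462.597252
x = (-2655.223402·19.082 − 3.320·510.604775) / 1462.597252 = -35.800820
y = (69.786·510.604775 − -2655.223402·-39.440) / 1462.597252 = -47.237164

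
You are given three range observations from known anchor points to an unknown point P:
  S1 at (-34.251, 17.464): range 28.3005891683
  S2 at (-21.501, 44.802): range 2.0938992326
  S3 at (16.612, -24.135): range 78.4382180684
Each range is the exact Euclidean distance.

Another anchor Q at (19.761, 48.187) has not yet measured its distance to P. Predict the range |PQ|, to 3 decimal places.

43.149

eq1: (x + 34.251)² + (y − 17.464)² = 28.3005891683²
eq2: (x + 21.501)² + (y − 44.802)² = 2.0938992326²
eq3: (x − 16.612)² + (y + 24.135)² = 78.4382180684²
eq1−eq2, eq1−eq3 (x²,y² cancel):
  25.500·x + 54.676·y = 1787.928841
  101.726·x − 83.198·y = -5971.296234
det = 25.500·-83.198 − 54.676·101.726 = -7683.519776
x = (1787.928841·-83.198 − 54.676·-5971.296234) / -7683.519776 = -23.131910
y = (25.500·-5971.296234 − 1787.928841·101.726) / -7683.519776 = 43.488780
|P − Q| = √((-23.131910 − 19.761)² + (43.488780 − 48.187)²) = 43.149450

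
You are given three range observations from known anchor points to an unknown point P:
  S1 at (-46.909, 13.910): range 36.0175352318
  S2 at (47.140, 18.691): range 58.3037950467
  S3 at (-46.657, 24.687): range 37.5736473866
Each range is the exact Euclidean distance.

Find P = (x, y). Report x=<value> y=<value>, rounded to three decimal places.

x=-10.900 y=13.146

eq1: (x + 46.909)² + (y − 13.910)² = 36.0175352318²
eq2: (x − 47.140)² + (y − 18.691)² = 58.3037950467²
eq3: (x + 46.657)² + (y − 24.687)² = 37.5736473866²
eq2−eq3, eq2−eq1 (x²,y² cancel):
  -187.594·x + 11.992·y = 2202.344076
  -188.098·x − 9.562·y = 1924.478973
det = -187.594·-9.562 − 11.992·-188.098 = 4049.445044
x = (2202.344076·-9.562 − 11.992·1924.478973) / 4049.445044 = -10.899559
y = (-187.594·1924.478973 − 2202.344076·-188.098) / 4049.445044 = 13.146445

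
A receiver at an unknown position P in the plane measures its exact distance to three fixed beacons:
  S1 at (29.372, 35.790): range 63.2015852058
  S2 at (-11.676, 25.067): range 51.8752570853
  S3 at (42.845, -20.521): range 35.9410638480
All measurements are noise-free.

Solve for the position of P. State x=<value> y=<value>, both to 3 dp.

x=7.013 y=-23.325

eq1: (x − 29.372)² + (y − 35.790)² = 63.2015852058²
eq2: (x + 11.676)² + (y − 25.067)² = 51.8752570853²
eq3: (x − 42.845)² + (y + 20.521)² = 35.9410638480²
eq3−eq2, eq3−eq1 (x²,y² cancel):
  -109.042·x + 91.176·y = -2891.404228
  -26.946·x + 112.622·y = -2815.847284
det = -109.042·112.622 − 91.176·-26.946 = -9823.699628
x = (-2891.404228·112.622 − 91.176·-2815.847284) / -9823.699628 = 7.013451
y = (-109.042·-2815.847284 − -2891.404228·-26.946) / -9823.699628 = -23.324598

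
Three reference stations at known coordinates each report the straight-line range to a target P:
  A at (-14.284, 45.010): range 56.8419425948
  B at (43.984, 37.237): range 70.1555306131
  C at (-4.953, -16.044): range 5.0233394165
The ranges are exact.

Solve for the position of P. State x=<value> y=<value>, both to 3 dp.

eq1: (x + 14.284)² + (y − 45.010)² = 56.8419425948²
eq2: (x − 43.984)² + (y − 37.237)² = 70.1555306131²
eq3: (x + 4.953)² + (y + 16.044)² = 5.0233394165²
eq2−eq1, eq2−eq3 (x²,y² cancel):
  -116.536·x + 15.546·y = 599.538369
  -97.874·x − 106.562·y = 1857.320257
det = -116.536·-106.562 − 15.546·-97.874 = 13939.858436
x = (599.538369·-106.562 − 15.546·1857.320257) / 13939.858436 = -6.654437
y = (-116.536·1857.320257 − 599.538369·-97.874) / 13939.858436 = -11.317579

x=-6.654 y=-11.318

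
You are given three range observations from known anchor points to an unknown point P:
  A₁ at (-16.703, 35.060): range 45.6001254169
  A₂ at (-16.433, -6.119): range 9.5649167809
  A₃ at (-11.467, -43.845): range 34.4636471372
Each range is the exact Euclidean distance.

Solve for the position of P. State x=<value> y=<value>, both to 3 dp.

eq1: (x + 16.703)² + (y − 35.060)² = 45.6001254169²
eq2: (x + 16.433)² + (y + 6.119)² = 9.5649167809²
eq3: (x + 11.467)² + (y + 43.845)² = 34.4636471372²
eq2−eq3, eq2−eq1 (x²,y² cancel):
  9.932·x − 75.452·y = 650.135123
  -0.540·x + 82.358·y = -787.175646
det = 9.932·82.358 − -75.452·-0.540 = 777.235576
x = (650.135123·82.358 − -75.452·-787.175646) / 777.235576 = -7.526866
y = (9.932·-787.175646 − 650.135123·-0.540) / 777.235576 = -9.607326

x=-7.527 y=-9.607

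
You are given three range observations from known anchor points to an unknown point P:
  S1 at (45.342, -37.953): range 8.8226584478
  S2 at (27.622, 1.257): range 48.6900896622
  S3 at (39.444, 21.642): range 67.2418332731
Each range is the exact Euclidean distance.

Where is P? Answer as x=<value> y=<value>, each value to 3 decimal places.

eq1: (x − 45.342)² + (y + 37.953)² = 8.8226584478²
eq2: (x − 27.622)² + (y − 1.257)² = 48.6900896622²
eq3: (x − 39.444)² + (y − 21.642)² = 67.2418332731²
eq1−eq3, eq1−eq2 (x²,y² cancel):
  -11.796·x + 119.190·y = -5915.746713
  -35.440·x + 78.420·y = -5024.657769
det = -11.796·78.420 − 119.190·-35.440 = 3299.051280
x = (-5915.746713·78.420 − 119.190·-5024.657769) / 3299.051280 = 40.913611
y = (-11.796·-5024.657769 − -5915.746713·-35.440) / 3299.051280 = -45.583772

x=40.914 y=-45.584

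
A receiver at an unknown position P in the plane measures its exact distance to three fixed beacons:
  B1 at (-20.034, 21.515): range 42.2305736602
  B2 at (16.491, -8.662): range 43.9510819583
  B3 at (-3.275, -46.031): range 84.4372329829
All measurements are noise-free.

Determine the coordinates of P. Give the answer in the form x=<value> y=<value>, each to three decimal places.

x=19.933 y=35.154

eq1: (x + 20.034)² + (y − 21.515)² = 42.2305736602²
eq2: (x − 16.491)² + (y + 8.662)² = 43.9510819583²
eq3: (x + 3.275)² + (y + 46.031)² = 84.4372329829²
eq3−eq1, eq3−eq2 (x²,y² cancel):
  -33.518·x + 135.092·y = 4080.902757
  39.532·x + 74.738·y = 3415.353448
det = -33.518·74.738 − 135.092·39.532 = -7845.525228
x = (4080.902757·74.738 − 135.092·3415.353448) / -7845.525228 = 19.933454
y = (-33.518·3415.353448 − 4080.902757·39.532) / -7845.525228 = 35.154060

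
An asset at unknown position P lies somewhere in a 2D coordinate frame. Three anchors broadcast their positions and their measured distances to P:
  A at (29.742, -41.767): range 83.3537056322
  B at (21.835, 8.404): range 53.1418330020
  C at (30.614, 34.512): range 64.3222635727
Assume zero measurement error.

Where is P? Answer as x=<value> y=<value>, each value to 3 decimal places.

x=-30.832 y=15.492

eq1: (x − 29.742)² + (y + 41.767)² = 83.3537056322²
eq2: (x − 21.835)² + (y − 8.404)² = 53.1418330020²
eq3: (x − 30.614)² + (y − 34.512)² = 64.3222635727²
eq2−eq3, eq2−eq1 (x²,y² cancel):
  17.558·x + 52.216·y = 267.601523
  15.814·x − 100.342·y = -2042.111416
det = 17.558·-100.342 − 52.216·15.814 = -2587.548660
x = (267.601523·-100.342 − 52.216·-2042.111416) / -2587.548660 = -30.831968
y = (17.558·-2042.111416 − 267.601523·15.814) / -2587.548660 = 15.492363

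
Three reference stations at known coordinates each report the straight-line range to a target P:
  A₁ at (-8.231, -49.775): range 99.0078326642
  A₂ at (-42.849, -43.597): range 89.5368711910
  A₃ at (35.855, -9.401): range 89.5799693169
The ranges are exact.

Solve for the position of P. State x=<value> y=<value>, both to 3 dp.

x=-34.865 y=45.583

eq1: (x + 8.231)² + (y + 49.775)² = 99.0078326642²
eq2: (x + 42.849)² + (y + 43.597)² = 89.5368711910²
eq3: (x − 35.855)² + (y + 9.401)² = 89.5799693169²
eq2−eq3, eq2−eq1 (x²,y² cancel):
  157.408·x + 68.392·y = -2370.494984
  69.236·x − 12.356·y = -2977.134850
det = 157.408·-12.356 − 68.392·69.236 = -6680.121760
x = (-2370.494984·-12.356 − 68.392·-2977.134850) / -6680.121760 = -34.864940
y = (157.408·-2977.134850 − -2370.494984·69.236) / -6680.121760 = 45.583189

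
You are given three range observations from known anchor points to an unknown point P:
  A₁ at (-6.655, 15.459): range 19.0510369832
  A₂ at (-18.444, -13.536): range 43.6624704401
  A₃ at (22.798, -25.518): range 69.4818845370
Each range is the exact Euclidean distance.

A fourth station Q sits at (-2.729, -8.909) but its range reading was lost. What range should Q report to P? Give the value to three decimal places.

42.218

eq1: (x + 6.655)² + (y − 15.459)² = 19.0510369832²
eq2: (x + 18.444)² + (y + 13.536)² = 43.6624704401²
eq3: (x − 22.798)² + (y + 25.518)² = 69.4818845370²
eq3−eq2, eq3−eq1 (x²,y² cancel):
  -82.484·x + 23.964·y = 2273.808258
  -58.906·x + 81.954·y = 3577.142847
det = -82.484·81.954 − 23.964·-58.906 = -5348.270352
x = (2273.808258·81.954 − 23.964·3577.142847) / -5348.270352 = -18.814500
y = (-82.484·3577.142847 − 2273.808258·-58.906) / -5348.270352 = 30.124898
|P − Q| = √((-18.814500 − -2.729)² + (30.124898 − -8.909)²) = 42.218344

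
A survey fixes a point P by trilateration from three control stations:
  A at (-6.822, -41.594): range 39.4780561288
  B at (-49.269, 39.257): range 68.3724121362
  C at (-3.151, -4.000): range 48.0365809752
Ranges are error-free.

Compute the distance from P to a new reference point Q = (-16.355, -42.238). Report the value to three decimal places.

eq1: (x + 6.822)² + (y + 41.594)² = 39.4780561288²
eq2: (x + 49.269)² + (y − 39.257)² = 68.3724121362²
eq3: (x + 3.151)² + (y + 4.000)² = 48.0365809752²
eq2−eq3, eq2−eq1 (x²,y² cancel):
  92.236·x − 86.514·y = -1575.343979
  84.894·x − 161.702·y = 924.323936
det = 92.236·-161.702 − -86.514·84.894 = -7570.226156
x = (-1575.343979·-161.702 − -86.514·924.323936) / -7570.226156 = -44.213109
y = (92.236·924.323936 − -1575.343979·84.894) / -7570.226156 = -28.928224
|P − Q| = √((-44.213109 − -16.355)² + (-28.928224 − -42.238)²) = 30.874332

30.874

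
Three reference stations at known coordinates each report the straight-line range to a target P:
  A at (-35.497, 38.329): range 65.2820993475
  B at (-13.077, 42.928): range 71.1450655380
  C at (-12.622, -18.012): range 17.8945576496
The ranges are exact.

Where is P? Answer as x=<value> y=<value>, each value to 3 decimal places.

eq1: (x + 35.497)² + (y − 38.329)² = 65.2820993475²
eq2: (x + 13.077)² + (y − 42.928)² = 71.1450655380²
eq3: (x + 12.622)² + (y + 18.012)² = 17.8945576496²
eq3−eq2, eq3−eq1 (x²,y² cancel):
  -0.910·x + 121.880·y = -3211.331072
  -45.750·x + 112.682·y = -1696.135080
det = -0.910·112.682 − 121.880·-45.750 = 5473.469380
x = (-3211.331072·112.682 − 121.880·-1696.135080) / 5473.469380 = -28.342949
y = (-0.910·-1696.135080 − -3211.331072·-45.750) / 5473.469380 = -26.559921

x=-28.343 y=-26.560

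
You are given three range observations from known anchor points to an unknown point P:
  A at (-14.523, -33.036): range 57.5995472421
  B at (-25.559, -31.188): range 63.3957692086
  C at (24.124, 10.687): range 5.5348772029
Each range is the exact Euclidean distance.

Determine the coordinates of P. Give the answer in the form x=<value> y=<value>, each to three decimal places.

x=19.376 y=13.532

eq1: (x + 14.523)² + (y + 33.036)² = 57.5995472421²
eq2: (x + 25.559)² + (y + 31.188)² = 63.3957692086²
eq3: (x − 24.124)² + (y − 10.687)² = 5.5348772029²
eq3−eq2, eq3−eq1 (x²,y² cancel):
  -99.366·x − 83.750·y = -3058.614208
  -77.294·x − 87.446·y = -2680.957497
det = -99.366·-87.446 − -83.750·-77.294 = 2215.786736
x = (-3058.614208·-87.446 − -83.750·-2680.957497) / 2215.786736 = 19.376137
y = (-99.366·-2680.957497 − -3058.614208·-77.294) / 2215.786736 = 13.531761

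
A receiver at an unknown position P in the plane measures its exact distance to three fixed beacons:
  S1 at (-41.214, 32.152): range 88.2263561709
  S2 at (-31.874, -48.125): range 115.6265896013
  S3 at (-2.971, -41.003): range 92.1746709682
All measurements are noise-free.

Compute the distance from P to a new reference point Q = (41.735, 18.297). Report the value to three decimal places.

eq1: (x + 41.214)² + (y − 32.152)² = 88.2263561709²
eq2: (x + 31.874)² + (y + 48.125)² = 115.6265896013²
eq3: (x + 2.971)² + (y + 41.003)² = 92.1746709682²
eq1−eq3, eq1−eq2 (x²,y² cancel):
  76.486·x − 146.310·y = -1754.552095
  18.680·x − 160.554·y = -4985.995699
det = 76.486·-160.554 − -146.310·18.680 = -9547.062444
x = (-1754.552095·-160.554 − -146.310·-4985.995699) / -9547.062444 = 46.904551
y = (76.486·-4985.995699 − -1754.552095·18.680) / -9547.062444 = 36.512156
|P − Q| = √((46.904551 − 41.735)² + (36.512156 − 18.297)²) = 18.934523

18.935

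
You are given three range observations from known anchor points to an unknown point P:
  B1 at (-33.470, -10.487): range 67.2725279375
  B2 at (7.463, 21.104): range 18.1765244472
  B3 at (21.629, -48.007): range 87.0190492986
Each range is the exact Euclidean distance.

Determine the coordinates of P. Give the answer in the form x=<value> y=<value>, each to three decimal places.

eq1: (x + 33.470)² + (y + 10.487)² = 67.2725279375²
eq2: (x − 7.463)² + (y − 21.104)² = 18.1765244472²
eq3: (x − 21.629)² + (y + 48.007)² = 87.0190492986²
eq3−eq1, eq3−eq2 (x²,y² cancel):
  -110.198·x + 75.040·y = 1504.454305
  -28.332·x + 138.222·y = 4970.518395
det = -110.198·138.222 − 75.040·-28.332 = -13105.754676
x = (1504.454305·138.222 − 75.040·4970.518395) / -13105.754676 = 12.592866
y = (-110.198·4970.518395 − 1504.454305·-28.332) / -13105.754676 = 38.541618

x=12.593 y=38.542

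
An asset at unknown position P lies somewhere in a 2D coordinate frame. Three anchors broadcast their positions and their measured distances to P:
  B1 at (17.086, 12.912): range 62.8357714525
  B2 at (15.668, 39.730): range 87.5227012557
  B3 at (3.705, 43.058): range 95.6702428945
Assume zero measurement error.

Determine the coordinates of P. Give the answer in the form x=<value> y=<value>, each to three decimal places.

eq1: (x − 17.086)² + (y − 12.912)² = 62.8357714525²
eq2: (x − 15.668)² + (y − 39.730)² = 87.5227012557²
eq3: (x − 3.705)² + (y − 43.058)² = 95.6702428945²
eq2−eq3, eq2−eq1 (x²,y² cancel):
  -23.926·x + 6.656·y = -1448.812875
  2.836·x − 53.636·y = 2346.581077
det = -23.926·-53.636 − 6.656·2.836 = 1264.418520
x = (-1448.812875·-53.636 − 6.656·2346.581077) / 1264.418520 = 49.105326
y = (-23.926·2346.581077 − -1448.812875·2.836) / 1264.418520 = -41.153672

x=49.105 y=-41.154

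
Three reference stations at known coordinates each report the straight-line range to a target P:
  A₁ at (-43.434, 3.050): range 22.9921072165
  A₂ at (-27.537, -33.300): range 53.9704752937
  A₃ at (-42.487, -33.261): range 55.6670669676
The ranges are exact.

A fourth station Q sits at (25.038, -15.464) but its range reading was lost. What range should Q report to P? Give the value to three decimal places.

eq1: (x + 43.434)² + (y − 3.050)² = 22.9921072165²
eq2: (x + 27.537)² + (y + 33.300)² = 53.9704752937²
eq3: (x + 42.487)² + (y + 33.261)² = 55.6670669676²
eq1−eq3, eq1−eq2 (x²,y² cancel):
  1.894·x − 72.622·y = -1554.560917
  31.794·x − 72.700·y = -2412.813696
det = 1.894·-72.700 − -72.622·31.794 = 2171.250068
x = (-1554.560917·-72.700 − -72.622·-2412.813696) / 2171.250068 = -28.650213
y = (1.894·-2412.813696 − -1554.560917·31.794) / 2171.250068 = 20.658993
|P − Q| = √((-28.650213 − 25.038)² + (20.658993 − -15.464)²) = 64.709311

64.709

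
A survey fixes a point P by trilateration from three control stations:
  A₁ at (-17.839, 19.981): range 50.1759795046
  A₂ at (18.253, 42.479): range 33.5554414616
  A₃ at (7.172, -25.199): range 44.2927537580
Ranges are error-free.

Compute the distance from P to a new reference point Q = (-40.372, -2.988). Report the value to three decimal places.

73.509

eq1: (x + 17.839)² + (y − 19.981)² = 50.1759795046²
eq2: (x − 18.253)² + (y − 42.479)² = 33.5554414616²
eq3: (x − 7.172)² + (y + 25.199)² = 44.2927537580²
eq3−eq1, eq3−eq2 (x²,y² cancel):
  -50.022·x + 90.360·y = -524.737787
  22.162·x + 135.356·y = 2287.090649
det = -50.022·135.356 − 90.360·22.162 = -8773.336152
x = (-524.737787·135.356 − 90.360·2287.090649) / -8773.336152 = 31.651348
y = (-50.022·2287.090649 − -524.737787·22.162) / -8773.336152 = 11.714541
|P − Q| = √((31.651348 − -40.372)² + (11.714541 − -2.988)²) = 73.508690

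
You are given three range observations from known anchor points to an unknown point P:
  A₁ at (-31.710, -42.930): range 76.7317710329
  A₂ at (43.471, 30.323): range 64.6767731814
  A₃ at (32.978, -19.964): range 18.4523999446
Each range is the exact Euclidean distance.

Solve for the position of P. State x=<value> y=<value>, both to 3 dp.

x=44.540 y=-34.345

eq1: (x + 31.710)² + (y + 42.930)² = 76.7317710329²
eq2: (x − 43.471)² + (y − 30.323)² = 64.6767731814²
eq3: (x − 32.978)² + (y + 19.964)² = 18.4523999446²
eq1−eq3, eq1−eq2 (x²,y² cancel):
  129.376·x + 45.932·y = 4184.874402
  150.362·x + 146.506·y = 1665.382867
det = 129.376·146.506 − 45.932·150.362 = 12047.932872
x = (4184.874402·146.506 − 45.932·1665.382867) / 12047.932872 = 44.539993
y = (129.376·1665.382867 − 4184.874402·150.362) / 12047.932872 = -34.344938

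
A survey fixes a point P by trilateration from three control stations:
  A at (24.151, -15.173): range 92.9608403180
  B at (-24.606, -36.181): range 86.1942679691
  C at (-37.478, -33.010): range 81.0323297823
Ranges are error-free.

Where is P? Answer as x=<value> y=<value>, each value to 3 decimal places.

eq1: (x − 24.151)² + (y + 15.173)² = 92.9608403180²
eq2: (x + 24.606)² + (y + 36.181)² = 86.1942679691²
eq3: (x + 37.478)² + (y + 33.010)² = 81.0323297823²
eq3−eq2, eq3−eq1 (x²,y² cancel):
  25.744·x − 6.342·y = -1442.953948
  123.258·x + 35.674·y = -3756.249217
det = 25.744·35.674 − -6.342·123.258 = 1700.093692
x = (-1442.953948·35.674 − -6.342·-3756.249217) / 1700.093692 = -44.290542
y = (25.744·-3756.249217 − -1442.953948·123.258) / 1700.093692 = 47.735450

x=-44.291 y=47.735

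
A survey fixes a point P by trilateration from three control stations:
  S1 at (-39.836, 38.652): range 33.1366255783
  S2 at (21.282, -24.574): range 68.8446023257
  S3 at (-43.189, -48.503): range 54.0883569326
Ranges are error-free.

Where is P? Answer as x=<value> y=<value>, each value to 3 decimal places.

eq1: (x + 39.836)² + (y − 38.652)² = 33.1366255783²
eq2: (x − 21.282)² + (y + 24.574)² = 68.8446023257²
eq3: (x + 43.189)² + (y + 48.503)² = 54.0883569326²
eq3−eq2, eq3−eq1 (x²,y² cancel):
  128.942·x + 47.858·y = -4975.054644
  6.706·x + 174.310·y = 690.567671
det = 128.942·174.310 − 47.858·6.706 = 22154.944272
x = (-4975.054644·174.310 − 47.858·690.567671) / 22154.944272 = -40.634314
y = (128.942·690.567671 − -4975.054644·6.706) / 22154.944272 = 5.524992

x=-40.634 y=5.525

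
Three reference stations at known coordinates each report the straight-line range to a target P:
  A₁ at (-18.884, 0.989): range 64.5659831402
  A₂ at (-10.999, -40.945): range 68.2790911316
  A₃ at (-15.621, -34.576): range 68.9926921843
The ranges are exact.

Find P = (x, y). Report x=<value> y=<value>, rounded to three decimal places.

eq1: (x + 18.884)² + (y − 0.989)² = 64.5659831402²
eq2: (x + 10.999)² + (y + 40.945)² = 68.2790911316²
eq3: (x + 15.621)² + (y + 34.576)² = 68.9926921843²
eq3−eq1, eq3−eq2 (x²,y² cancel):
  -6.526·x + 71.130·y = -490.706444
  9.244·x − 12.738·y = 455.912898
det = -6.526·-12.738 − 71.130·9.244 = -574.397532
x = (-490.706444·-12.738 − 71.130·455.912898) / -574.397532 = 45.575519
y = (-6.526·455.912898 − -490.706444·9.244) / -574.397532 = -2.717287

x=45.576 y=-2.717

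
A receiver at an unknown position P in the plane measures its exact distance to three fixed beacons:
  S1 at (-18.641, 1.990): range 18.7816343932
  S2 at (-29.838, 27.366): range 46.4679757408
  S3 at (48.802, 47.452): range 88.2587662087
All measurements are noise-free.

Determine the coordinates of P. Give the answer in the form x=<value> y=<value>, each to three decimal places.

x=-12.717 y=-15.833

eq1: (x + 18.641)² + (y − 1.990)² = 18.7816343932²
eq2: (x + 29.838)² + (y − 27.366)² = 46.4679757408²
eq3: (x − 48.802)² + (y − 47.452)² = 88.2587662087²
eq1−eq2, eq1−eq3 (x²,y² cancel):
  -22.394·x + 50.752·y = -518.765760
  134.886·x + 90.924·y = -3154.979495
det = -22.394·90.924 − 50.752·134.886 = -8881.886328
x = (-518.765760·90.924 − 50.752·-3154.979495) / -8881.886328 = -12.717260
y = (-22.394·-3154.979495 − -518.765760·134.886) / -8881.886328 = -15.832994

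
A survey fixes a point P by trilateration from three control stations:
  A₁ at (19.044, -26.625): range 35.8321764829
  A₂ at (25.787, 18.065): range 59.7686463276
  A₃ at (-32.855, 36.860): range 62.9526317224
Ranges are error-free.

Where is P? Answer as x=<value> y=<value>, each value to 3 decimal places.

x=-16.691 y=-23.982

eq1: (x − 19.044)² + (y + 26.625)² = 35.8321764829²
eq2: (x − 25.787)² + (y − 18.065)² = 59.7686463276²
eq3: (x + 32.855)² + (y − 36.860)² = 62.9526317224²
eq2−eq3, eq2−eq1 (x²,y² cancel):
  -117.284·x + 37.590·y = 1056.054274
  -13.486·x − 89.380·y = 2368.597179
det = -117.284·-89.380 − 37.590·-13.486 = 10989.782660
x = (1056.054274·-89.380 − 37.590·2368.597179) / 10989.782660 = -16.690567
y = (-117.284·2368.597179 − 1056.054274·-13.486) / 10989.782660 = -23.981967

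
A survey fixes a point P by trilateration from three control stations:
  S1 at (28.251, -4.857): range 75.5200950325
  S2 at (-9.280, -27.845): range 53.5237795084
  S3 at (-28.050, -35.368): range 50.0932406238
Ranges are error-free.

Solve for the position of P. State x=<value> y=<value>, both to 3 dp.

eq1: (x − 28.251)² + (y + 4.857)² = 75.5200950325²
eq2: (x + 9.280)² + (y + 27.845)² = 53.5237795084²
eq3: (x + 28.050)² + (y + 35.368)² = 50.0932406238²
eq1−eq2, eq1−eq3 (x²,y² cancel):
  -75.062·x − 45.976·y = 2878.242756
  -112.602·x − 61.022·y = 4409.940472
det = -75.062·-61.022 − -45.976·-112.602 = -596.556188
x = (2878.242756·-61.022 − -45.976·4409.940472) / -596.556188 = -45.453042
y = (-75.062·4409.940472 − 2878.242756·-112.602) / -596.556188 = 11.605044

x=-45.453 y=11.605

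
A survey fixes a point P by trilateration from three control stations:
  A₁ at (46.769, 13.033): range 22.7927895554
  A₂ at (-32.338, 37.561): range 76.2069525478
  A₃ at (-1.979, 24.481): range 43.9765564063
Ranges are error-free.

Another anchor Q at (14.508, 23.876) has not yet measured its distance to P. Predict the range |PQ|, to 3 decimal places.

32.642

eq1: (x − 46.769)² + (y − 13.033)² = 22.7927895554²
eq2: (x + 32.338)² + (y − 37.561)² = 76.2069525478²
eq3: (x + 1.979)² + (y − 24.481)² = 43.9765564063²
eq3−eq1, eq3−eq2 (x²,y² cancel):
  97.496·x − 22.896·y = 3168.388906
  -60.718·x + 26.160·y = -2020.222940
det = 97.496·26.160 − -22.896·-60.718 = 1160.296032
x = (3168.388906·26.160 − -22.896·-2020.222940) / 1160.296032 = 31.569555
y = (97.496·-2020.222940 − 3168.388906·-60.718) / 1160.296032 = -3.951938
|P − Q| = √((31.569555 − 14.508)² + (-3.951938 − 23.876)²) = 32.641857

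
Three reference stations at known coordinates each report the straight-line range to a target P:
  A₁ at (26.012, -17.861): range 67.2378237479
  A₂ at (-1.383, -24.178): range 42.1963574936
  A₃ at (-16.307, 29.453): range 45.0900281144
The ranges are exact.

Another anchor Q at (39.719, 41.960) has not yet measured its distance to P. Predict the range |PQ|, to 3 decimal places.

eq1: (x − 26.012)² + (y + 17.861)² = 67.2378237479²
eq2: (x + 1.383)² + (y + 24.178)² = 42.1963574936²
eq3: (x + 16.307)² + (y − 29.453)² = 45.0900281144²
eq3−eq1, eq3−eq2 (x²,y² cancel):
  84.638·x − 94.628·y = -2625.572300
  29.848·x − 107.262·y = -294.331035
det = 84.638·-107.262 − -94.628·29.848 = -6253.984612
x = (-2625.572300·-107.262 − -94.628·-294.331035) / -6253.984612 = -40.577679
y = (84.638·-294.331035 − -2625.572300·29.848) / -6253.984612 = -8.547589
|P − Q| = √((-40.577679 − 39.719)² + (-8.547589 − 41.960)²) = 94.860810

94.861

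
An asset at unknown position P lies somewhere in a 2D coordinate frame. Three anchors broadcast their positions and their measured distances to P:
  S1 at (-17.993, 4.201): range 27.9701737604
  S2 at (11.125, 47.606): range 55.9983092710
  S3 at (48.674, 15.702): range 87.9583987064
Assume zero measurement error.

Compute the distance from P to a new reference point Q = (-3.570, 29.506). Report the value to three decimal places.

36.094

eq1: (x + 17.993)² + (y − 4.201)² = 27.9701737604²
eq2: (x − 11.125)² + (y − 47.606)² = 55.9983092710²
eq3: (x − 48.674)² + (y − 15.702)² = 87.9583987064²
eq1−eq2, eq1−eq3 (x²,y² cancel):
  58.236·x + 86.810·y = -304.779610
  133.334·x + 23.002·y = -4680.034653
det = 58.236·23.002 − 86.810·133.334 = -10235.180068
x = (-304.779610·23.002 − 86.810·-4680.034653) / -10235.180068 = -39.008915
y = (58.236·-4680.034653 − -304.779610·133.334) / -10235.180068 = 22.658030
|P − Q| = √((-39.008915 − -3.570)² + (22.658030 − 29.506)²) = 36.094479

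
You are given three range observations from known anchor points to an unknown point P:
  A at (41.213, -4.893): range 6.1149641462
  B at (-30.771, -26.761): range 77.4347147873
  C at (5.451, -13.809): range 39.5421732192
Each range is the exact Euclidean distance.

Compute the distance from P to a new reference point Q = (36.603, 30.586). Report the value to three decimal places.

41.257

eq1: (x − 41.213)² + (y + 4.893)² = 6.1149641462²
eq2: (x + 30.771)² + (y + 26.761)² = 77.4347147873²
eq3: (x − 5.451)² + (y + 13.809)² = 39.5421732192²
eq1−eq2, eq1−eq3 (x²,y² cancel):
  -143.968·x − 43.736·y = -6018.189524
  -71.524·x − 17.832·y = -3028.241612
det = -143.968·-17.832 − -43.736·-71.524 = -560.936288
x = (-6018.189524·-17.832 − -43.736·-3028.241612) / -560.936288 = 44.794427
y = (-143.968·-3028.241612 − -6018.189524·-71.524) / -560.936288 = -9.849427
|P − Q| = √((44.794427 − 36.603)² + (-9.849427 − 30.586)²) = 41.256796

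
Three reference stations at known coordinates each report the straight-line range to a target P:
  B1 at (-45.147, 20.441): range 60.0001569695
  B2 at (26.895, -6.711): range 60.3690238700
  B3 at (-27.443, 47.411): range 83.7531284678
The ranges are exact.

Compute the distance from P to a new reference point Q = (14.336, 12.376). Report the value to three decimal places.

63.052

eq1: (x + 45.147)² + (y − 20.441)² = 60.0001569695²
eq2: (x − 26.895)² + (y + 6.711)² = 60.3690238700²
eq3: (x + 27.443)² + (y − 47.411)² = 83.7531284678²
eq2−eq3, eq2−eq1 (x²,y² cancel):
  -108.676·x + 108.244·y = -1137.624861
  -144.084·x + 54.304·y = 1732.107751
det = -108.676·54.304 − 108.244·-144.084 = 9694.686992
x = (-1137.624861·54.304 − 108.244·1732.107751) / 9694.686992 = -25.711800
y = (-108.676·1732.107751 − -1137.624861·-144.084) / 9694.686992 = -36.324234
|P − Q| = √((-25.711800 − 14.336)² + (-36.324234 − 12.376)²) = 63.051876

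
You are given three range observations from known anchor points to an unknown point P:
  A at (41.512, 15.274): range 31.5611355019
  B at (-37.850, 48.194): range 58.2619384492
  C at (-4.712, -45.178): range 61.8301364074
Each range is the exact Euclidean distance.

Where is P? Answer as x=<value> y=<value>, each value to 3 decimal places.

eq1: (x − 41.512)² + (y − 15.274)² = 31.5611355019²
eq2: (x + 37.850)² + (y − 48.194)² = 58.2619384492²
eq3: (x + 4.712)² + (y + 45.178)² = 61.8301364074²
eq1−eq2, eq1−eq3 (x²,y² cancel):
  -158.724·x + 65.840·y = -599.605282
  -92.448·x − 120.904·y = -2720.147086
det = -158.724·-120.904 − 65.840·-92.448 = 25277.142816
x = (-599.605282·-120.904 − 65.840·-2720.147086) / 25277.142816 = 9.953228
y = (-158.724·-2720.147086 − -599.605282·-92.448) / 25277.142816 = 14.887771

x=9.953 y=14.888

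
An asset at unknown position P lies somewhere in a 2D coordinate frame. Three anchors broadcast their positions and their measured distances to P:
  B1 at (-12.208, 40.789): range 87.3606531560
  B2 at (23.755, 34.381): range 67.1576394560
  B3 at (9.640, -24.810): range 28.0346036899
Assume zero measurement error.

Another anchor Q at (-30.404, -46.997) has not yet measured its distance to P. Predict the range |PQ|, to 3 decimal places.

eq1: (x + 12.208)² + (y − 40.789)² = 87.3606531560²
eq2: (x − 23.755)² + (y − 34.381)² = 67.1576394560²
eq3: (x − 9.640)² + (y + 24.810)² = 28.0346036899²
eq3−eq2, eq3−eq1 (x²,y² cancel):
  28.230·x + 118.382·y = -2686.322047
  -43.696·x + 131.198·y = -5741.632631
det = 28.230·131.198 − 118.382·-43.696 = 8876.539412
x = (-2686.322047·131.198 − 118.382·-5741.632631) / 8876.539412 = 36.868633
y = (28.230·-5741.632631 − -2686.322047·-43.696) / 8876.539412 = -31.483871
|P − Q| = √((36.868633 − -30.404)² + (-31.483871 − -46.997)²) = 69.038137

69.038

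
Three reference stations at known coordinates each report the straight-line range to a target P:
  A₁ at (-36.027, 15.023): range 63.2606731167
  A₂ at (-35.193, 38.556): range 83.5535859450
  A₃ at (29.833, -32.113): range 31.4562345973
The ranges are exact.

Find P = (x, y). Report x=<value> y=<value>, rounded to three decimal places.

x=-1.117 y=-37.733

eq1: (x + 36.027)² + (y − 15.023)² = 63.2606731167²
eq2: (x + 35.193)² + (y − 38.556)² = 83.5535859450²
eq3: (x − 29.833)² + (y + 32.113)² = 31.4562345973²
eq2−eq3, eq2−eq1 (x²,y² cancel):
  130.052·x − 141.338·y = 5187.847302
  -1.668·x − 47.066·y = 1777.811834
det = 130.052·-47.066 − -141.338·-1.668 = -6356.779216
x = (5187.847302·-47.066 − -141.338·1777.811834) / -6356.779216 = -1.117098
y = (130.052·1777.811834 − 5187.847302·-1.668) / -6356.779216 = -37.733152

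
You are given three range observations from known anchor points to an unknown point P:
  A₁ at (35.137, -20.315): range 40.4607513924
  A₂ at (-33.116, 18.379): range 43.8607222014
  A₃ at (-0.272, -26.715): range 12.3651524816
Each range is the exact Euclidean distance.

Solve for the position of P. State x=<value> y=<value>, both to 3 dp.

x=-5.011 y=-15.294

eq1: (x − 35.137)² + (y + 20.315)² = 40.4607513924²
eq2: (x + 33.116)² + (y − 18.379)² = 43.8607222014²
eq3: (x + 0.272)² + (y + 26.715)² = 12.3651524816²
eq3−eq1, eq3−eq2 (x²,y² cancel):
  70.818·x + 12.800·y = -550.632622
  -65.688·x + 90.188·y = -1050.174068
det = 70.818·90.188 − 12.800·-65.688 = 7227.740184
x = (-550.632622·90.188 − 12.800·-1050.174068) / 7227.740184 = -5.011003
y = (70.818·-1050.174068 − -550.632622·-65.688) / 7227.740184 = -15.294017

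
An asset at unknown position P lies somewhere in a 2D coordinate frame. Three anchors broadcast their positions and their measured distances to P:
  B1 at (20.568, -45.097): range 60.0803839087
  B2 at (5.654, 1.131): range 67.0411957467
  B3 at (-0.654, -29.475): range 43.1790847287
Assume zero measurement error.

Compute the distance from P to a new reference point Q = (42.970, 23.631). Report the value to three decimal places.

eq1: (x − 20.568)² + (y + 45.097)² = 60.0803839087²
eq2: (x − 5.654)² + (y − 1.131)² = 67.0411957467²
eq3: (x + 0.654)² + (y + 29.475)² = 43.1790847287²
eq1−eq3, eq1−eq2 (x²,y² cancel):
  -42.444·x + 31.244·y = 157.640481
  -29.828·x + 92.456·y = -3308.404553
det = -42.444·92.456 − 31.244·-29.828 = -2992.256432
x = (157.640481·92.456 − 31.244·-3308.404553) / -2992.256432 = -39.415940
y = (-42.444·-3308.404553 − 157.640481·-29.828) / -2992.256432 = -48.499862
|P − Q| = √((-39.415940 − 42.970)² + (-48.499862 − 23.631)²) = 109.500248

109.500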